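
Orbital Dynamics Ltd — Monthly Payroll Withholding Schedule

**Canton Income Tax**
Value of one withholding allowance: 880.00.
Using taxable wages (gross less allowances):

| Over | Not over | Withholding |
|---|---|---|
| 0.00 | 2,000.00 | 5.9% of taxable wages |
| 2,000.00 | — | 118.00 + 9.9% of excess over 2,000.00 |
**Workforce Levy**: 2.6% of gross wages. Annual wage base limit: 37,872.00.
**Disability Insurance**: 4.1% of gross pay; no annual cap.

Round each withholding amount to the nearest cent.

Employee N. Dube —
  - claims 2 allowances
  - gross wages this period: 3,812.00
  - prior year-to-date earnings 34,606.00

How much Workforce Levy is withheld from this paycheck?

84.92

Workforce Levy: cap 37,872.00 − YTD 34,606.00 = 3,266.00 subject; 2.6% × 3,266.00 = 84.92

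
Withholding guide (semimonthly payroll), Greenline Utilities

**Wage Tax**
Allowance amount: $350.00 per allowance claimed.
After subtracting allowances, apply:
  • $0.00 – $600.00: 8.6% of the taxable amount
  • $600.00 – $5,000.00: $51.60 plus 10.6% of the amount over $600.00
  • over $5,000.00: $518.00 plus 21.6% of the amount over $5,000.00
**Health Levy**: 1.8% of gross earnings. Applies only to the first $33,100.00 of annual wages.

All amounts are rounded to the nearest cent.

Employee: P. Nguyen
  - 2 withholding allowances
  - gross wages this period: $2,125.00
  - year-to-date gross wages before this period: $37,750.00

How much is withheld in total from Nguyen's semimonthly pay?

$139.05

Wage Tax: taxable = $2,125.00 − 2×$350.00 = $1,425.00
  $51.60 + 10.6% × ($1,425.00 − $600.00) = $51.60 + 10.6% × $825.00 = $139.05
Health Levy: YTD $37,750.00 ≥ cap $33,100.00 → $0.00
Total: $139.05 + $0.00 = $139.05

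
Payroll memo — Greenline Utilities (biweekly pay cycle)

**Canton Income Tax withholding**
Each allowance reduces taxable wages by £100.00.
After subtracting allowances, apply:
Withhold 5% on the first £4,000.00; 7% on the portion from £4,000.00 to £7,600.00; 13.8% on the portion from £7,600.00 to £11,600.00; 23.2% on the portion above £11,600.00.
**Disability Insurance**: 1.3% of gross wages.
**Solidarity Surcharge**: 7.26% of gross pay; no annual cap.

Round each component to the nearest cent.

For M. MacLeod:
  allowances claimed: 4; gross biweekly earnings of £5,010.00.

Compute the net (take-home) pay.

Canton Income Tax: taxable = £5,010.00 − 4×£100.00 = £4,610.00
  £200.00 + 7% × (£4,610.00 − £4,000.00) = £200.00 + 7% × £610.00 = £242.70
Disability Insurance: 1.3% × £5,010.00 = £65.13
Solidarity Surcharge: 7.26% × £5,010.00 = £363.73
Total withheld: £242.70 + £65.13 + £363.73 = £671.56
Net pay: £5,010.00 − £671.56 = £4,338.44

£4,338.44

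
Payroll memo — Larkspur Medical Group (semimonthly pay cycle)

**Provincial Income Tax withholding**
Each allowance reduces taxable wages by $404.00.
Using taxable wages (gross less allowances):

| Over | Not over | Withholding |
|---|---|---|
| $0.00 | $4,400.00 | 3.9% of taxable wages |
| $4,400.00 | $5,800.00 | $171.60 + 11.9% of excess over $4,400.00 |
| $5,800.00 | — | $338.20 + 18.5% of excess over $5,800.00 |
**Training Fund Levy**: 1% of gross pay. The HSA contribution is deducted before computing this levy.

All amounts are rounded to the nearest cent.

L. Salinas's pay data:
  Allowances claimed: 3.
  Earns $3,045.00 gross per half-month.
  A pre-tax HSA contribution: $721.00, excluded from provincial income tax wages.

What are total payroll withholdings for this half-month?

Provincial Income Tax: taxable = $3,045.00 − $721.00 − 3×$404.00 = $1,112.00
  3.9% × $1,112.00 = $43.37
Training Fund Levy: 1% × $2,324.00 = $23.24
Total: $43.37 + $23.24 = $66.61

$66.61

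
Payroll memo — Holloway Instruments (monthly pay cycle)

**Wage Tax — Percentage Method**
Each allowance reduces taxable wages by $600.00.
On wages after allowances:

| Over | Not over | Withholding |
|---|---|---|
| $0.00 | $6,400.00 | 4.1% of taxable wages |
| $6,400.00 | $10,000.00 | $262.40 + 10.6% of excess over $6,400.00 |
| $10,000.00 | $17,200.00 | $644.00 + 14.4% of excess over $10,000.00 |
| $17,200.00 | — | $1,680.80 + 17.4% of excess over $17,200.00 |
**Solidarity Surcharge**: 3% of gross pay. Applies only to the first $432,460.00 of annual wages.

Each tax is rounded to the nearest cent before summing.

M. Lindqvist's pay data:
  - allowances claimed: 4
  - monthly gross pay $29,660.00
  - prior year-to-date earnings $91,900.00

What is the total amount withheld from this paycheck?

Wage Tax: taxable = $29,660.00 − 4×$600.00 = $27,260.00
  $1,680.80 + 17.4% × ($27,260.00 − $17,200.00) = $1,680.80 + 17.4% × $10,060.00 = $3,431.24
Solidarity Surcharge: 3% × $29,660.00 = $889.80
Total: $3,431.24 + $889.80 = $4,321.04

$4,321.04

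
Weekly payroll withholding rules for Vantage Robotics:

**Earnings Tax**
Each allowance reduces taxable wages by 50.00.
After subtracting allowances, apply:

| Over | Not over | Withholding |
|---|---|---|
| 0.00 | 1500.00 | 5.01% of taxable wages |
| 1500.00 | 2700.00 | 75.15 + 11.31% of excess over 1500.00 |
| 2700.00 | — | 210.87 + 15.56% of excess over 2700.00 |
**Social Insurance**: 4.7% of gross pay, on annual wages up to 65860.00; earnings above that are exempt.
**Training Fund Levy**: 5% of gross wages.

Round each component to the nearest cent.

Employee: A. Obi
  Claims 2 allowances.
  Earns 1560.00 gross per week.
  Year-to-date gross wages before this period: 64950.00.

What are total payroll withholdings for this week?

Earnings Tax: taxable = 1560.00 − 2×50.00 = 1460.00
  5.01% × 1460.00 = 73.15
Social Insurance: cap 65860.00 − YTD 64950.00 = 910.00 subject; 4.7% × 910.00 = 42.77
Training Fund Levy: 5% × 1560.00 = 78.00
Total: 73.15 + 42.77 + 78.00 = 193.92

193.92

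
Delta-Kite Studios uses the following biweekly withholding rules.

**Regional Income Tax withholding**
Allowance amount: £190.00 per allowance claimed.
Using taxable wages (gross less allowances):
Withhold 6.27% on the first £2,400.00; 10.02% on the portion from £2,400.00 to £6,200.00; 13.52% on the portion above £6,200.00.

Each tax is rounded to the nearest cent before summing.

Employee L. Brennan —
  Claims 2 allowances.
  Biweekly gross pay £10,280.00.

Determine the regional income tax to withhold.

Regional Income Tax: taxable = £10,280.00 − 2×£190.00 = £9,900.00
  £531.24 + 13.52% × (£9,900.00 − £6,200.00) = £531.24 + 13.52% × £3,700.00 = £1,031.48

£1,031.48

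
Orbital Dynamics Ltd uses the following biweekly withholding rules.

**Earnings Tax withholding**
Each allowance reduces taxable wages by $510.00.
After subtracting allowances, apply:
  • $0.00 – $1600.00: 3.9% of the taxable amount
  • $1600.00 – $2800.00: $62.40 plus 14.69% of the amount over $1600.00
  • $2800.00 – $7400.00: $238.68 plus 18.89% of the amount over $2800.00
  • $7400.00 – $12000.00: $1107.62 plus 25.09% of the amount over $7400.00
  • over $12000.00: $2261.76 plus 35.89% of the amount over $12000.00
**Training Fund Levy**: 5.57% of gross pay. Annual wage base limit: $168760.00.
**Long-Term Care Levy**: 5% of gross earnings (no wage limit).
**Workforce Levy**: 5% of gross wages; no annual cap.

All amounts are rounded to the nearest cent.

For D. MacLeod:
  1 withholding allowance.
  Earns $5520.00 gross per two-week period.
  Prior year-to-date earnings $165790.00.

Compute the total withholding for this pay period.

$1373.58

Earnings Tax: taxable = $5520.00 − 1×$510.00 = $5010.00
  $238.68 + 18.89% × ($5010.00 − $2800.00) = $238.68 + 18.89% × $2210.00 = $656.15
Training Fund Levy: cap $168760.00 − YTD $165790.00 = $2970.00 subject; 5.57% × $2970.00 = $165.43
Long-Term Care Levy: 5% × $5520.00 = $276.00
Workforce Levy: 5% × $5520.00 = $276.00
Total: $656.15 + $165.43 + $276.00 + $276.00 = $1373.58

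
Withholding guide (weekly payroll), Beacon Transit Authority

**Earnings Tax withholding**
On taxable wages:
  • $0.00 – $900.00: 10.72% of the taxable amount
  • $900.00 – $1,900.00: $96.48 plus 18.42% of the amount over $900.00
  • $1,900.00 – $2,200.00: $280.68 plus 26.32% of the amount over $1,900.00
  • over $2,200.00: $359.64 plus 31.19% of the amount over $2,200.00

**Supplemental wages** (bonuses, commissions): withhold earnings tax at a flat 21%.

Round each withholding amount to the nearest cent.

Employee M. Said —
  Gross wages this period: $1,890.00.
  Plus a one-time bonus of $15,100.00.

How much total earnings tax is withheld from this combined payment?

Earnings Tax: taxable = $1,890.00
  $96.48 + 18.42% × ($1,890.00 − $900.00) = $96.48 + 18.42% × $990.00 = $278.84
Supplemental (21% flat on bonus): 21% × $15,100.00 = $3,171.00
Total earnings tax: $278.84 + $3,171.00 = $3,449.84

$3,449.84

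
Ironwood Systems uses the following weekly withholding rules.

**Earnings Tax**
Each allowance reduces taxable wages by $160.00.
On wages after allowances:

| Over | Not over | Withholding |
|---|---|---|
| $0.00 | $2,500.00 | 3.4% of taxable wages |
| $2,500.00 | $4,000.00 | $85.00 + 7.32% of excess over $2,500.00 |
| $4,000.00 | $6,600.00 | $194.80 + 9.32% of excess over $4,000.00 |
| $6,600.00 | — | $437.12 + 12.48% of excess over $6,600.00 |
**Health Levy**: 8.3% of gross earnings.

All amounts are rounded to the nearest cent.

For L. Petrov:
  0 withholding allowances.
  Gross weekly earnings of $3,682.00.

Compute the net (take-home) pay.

$3,204.87

Earnings Tax: taxable = $3,682.00
  $85.00 + 7.32% × ($3,682.00 − $2,500.00) = $85.00 + 7.32% × $1,182.00 = $171.52
Health Levy: 8.3% × $3,682.00 = $305.61
Total withheld: $171.52 + $305.61 = $477.13
Net pay: $3,682.00 − $477.13 = $3,204.87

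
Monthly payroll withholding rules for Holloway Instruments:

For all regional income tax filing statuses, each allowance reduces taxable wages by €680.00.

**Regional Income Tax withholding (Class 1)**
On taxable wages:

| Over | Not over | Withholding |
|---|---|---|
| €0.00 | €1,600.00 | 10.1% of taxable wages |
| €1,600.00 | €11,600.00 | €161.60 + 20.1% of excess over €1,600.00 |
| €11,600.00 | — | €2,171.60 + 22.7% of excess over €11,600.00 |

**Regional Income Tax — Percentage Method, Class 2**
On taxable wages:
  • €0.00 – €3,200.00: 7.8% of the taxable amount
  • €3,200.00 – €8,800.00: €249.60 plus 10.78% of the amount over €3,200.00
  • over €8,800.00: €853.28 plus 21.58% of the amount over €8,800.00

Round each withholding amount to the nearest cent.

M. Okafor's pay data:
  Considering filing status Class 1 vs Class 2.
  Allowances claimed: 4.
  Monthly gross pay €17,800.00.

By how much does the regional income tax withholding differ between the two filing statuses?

Regional Income Tax (Class 1): taxable = €17,800.00 − 4×€680.00 = €15,080.00
  €2,171.60 + 22.7% × (€15,080.00 − €11,600.00) = €2,171.60 + 22.7% × €3,480.00 = €2,961.56
Regional Income Tax (Class 2): taxable = €17,800.00 − 4×€680.00 = €15,080.00
  €853.28 + 21.58% × (€15,080.00 − €8,800.00) = €853.28 + 21.58% × €6,280.00 = €2,208.50
Difference: |€2,961.56 − €2,208.50| = €753.06 (higher under Class 1)

€753.06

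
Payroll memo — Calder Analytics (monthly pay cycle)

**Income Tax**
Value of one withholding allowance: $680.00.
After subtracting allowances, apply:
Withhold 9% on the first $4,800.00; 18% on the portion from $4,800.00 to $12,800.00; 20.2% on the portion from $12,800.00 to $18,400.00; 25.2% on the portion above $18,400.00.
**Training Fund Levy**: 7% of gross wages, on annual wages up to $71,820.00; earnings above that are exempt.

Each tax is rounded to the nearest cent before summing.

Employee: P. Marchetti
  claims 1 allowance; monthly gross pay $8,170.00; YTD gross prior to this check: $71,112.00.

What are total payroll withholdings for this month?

Income Tax: taxable = $8,170.00 − 1×$680.00 = $7,490.00
  $432.00 + 18% × ($7,490.00 − $4,800.00) = $432.00 + 18% × $2,690.00 = $916.20
Training Fund Levy: cap $71,820.00 − YTD $71,112.00 = $708.00 subject; 7% × $708.00 = $49.56
Total: $916.20 + $49.56 = $965.76

$965.76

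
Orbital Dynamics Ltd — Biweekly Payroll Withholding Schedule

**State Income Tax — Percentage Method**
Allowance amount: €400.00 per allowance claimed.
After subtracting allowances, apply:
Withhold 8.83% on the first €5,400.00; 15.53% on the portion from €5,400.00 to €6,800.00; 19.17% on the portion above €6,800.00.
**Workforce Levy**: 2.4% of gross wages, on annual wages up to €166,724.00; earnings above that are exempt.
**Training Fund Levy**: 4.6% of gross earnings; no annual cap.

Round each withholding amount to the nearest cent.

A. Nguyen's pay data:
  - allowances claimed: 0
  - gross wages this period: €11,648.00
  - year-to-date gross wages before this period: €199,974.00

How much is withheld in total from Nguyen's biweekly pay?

State Income Tax: taxable = €11,648.00
  €694.24 + 19.17% × (€11,648.00 − €6,800.00) = €694.24 + 19.17% × €4,848.00 = €1,623.60
Workforce Levy: YTD €199,974.00 ≥ cap €166,724.00 → €0.00
Training Fund Levy: 4.6% × €11,648.00 = €535.81
Total: €1,623.60 + €0.00 + €535.81 = €2,159.41

€2,159.41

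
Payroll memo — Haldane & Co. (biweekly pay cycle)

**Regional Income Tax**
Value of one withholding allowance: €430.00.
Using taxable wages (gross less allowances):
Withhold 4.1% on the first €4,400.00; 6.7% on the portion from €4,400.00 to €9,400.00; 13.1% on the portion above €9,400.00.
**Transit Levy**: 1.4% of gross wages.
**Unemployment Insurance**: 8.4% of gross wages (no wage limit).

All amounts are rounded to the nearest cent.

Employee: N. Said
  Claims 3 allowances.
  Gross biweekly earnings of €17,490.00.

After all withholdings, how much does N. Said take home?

€14,369.78

Regional Income Tax: taxable = €17,490.00 − 3×€430.00 = €16,200.00
  €515.40 + 13.1% × (€16,200.00 − €9,400.00) = €515.40 + 13.1% × €6,800.00 = €1,406.20
Transit Levy: 1.4% × €17,490.00 = €244.86
Unemployment Insurance: 8.4% × €17,490.00 = €1,469.16
Total withheld: €1,406.20 + €244.86 + €1,469.16 = €3,120.22
Net pay: €17,490.00 − €3,120.22 = €14,369.78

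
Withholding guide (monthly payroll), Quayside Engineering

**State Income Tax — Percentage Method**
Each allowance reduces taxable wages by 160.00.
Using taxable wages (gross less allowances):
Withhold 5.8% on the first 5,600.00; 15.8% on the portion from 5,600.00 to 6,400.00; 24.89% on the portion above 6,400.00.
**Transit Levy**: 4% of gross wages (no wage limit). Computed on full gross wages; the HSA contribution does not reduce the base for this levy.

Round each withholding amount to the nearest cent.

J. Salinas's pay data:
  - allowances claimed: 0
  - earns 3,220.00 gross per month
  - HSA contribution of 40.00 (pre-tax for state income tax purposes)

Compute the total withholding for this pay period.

State Income Tax: taxable = 3,220.00 − 40.00 = 3,180.00
  5.8% × 3,180.00 = 184.44
Transit Levy: 4% × 3,220.00 = 128.80
Total: 184.44 + 128.80 = 313.24

313.24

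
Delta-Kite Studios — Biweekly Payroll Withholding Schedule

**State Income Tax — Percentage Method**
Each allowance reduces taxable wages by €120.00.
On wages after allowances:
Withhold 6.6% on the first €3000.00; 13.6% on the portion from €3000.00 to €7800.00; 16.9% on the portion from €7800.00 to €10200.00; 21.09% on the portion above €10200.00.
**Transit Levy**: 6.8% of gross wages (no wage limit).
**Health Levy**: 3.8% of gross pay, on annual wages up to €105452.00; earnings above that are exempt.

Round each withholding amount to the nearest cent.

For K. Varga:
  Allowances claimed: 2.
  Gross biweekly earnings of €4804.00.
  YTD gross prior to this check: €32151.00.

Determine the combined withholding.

State Income Tax: taxable = €4804.00 − 2×€120.00 = €4564.00
  €198.00 + 13.6% × (€4564.00 − €3000.00) = €198.00 + 13.6% × €1564.00 = €410.70
Transit Levy: 6.8% × €4804.00 = €326.67
Health Levy: 3.8% × €4804.00 = €182.55
Total: €410.70 + €326.67 + €182.55 = €919.92

€919.92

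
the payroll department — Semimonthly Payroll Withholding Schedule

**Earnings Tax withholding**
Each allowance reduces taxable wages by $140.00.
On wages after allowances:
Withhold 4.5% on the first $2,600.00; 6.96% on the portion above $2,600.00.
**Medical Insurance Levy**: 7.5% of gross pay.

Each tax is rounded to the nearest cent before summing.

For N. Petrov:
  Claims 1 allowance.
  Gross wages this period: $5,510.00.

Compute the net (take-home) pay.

Earnings Tax: taxable = $5,510.00 − 1×$140.00 = $5,370.00
  $117.00 + 6.96% × ($5,370.00 − $2,600.00) = $117.00 + 6.96% × $2,770.00 = $309.79
Medical Insurance Levy: 7.5% × $5,510.00 = $413.25
Total withheld: $309.79 + $413.25 = $723.04
Net pay: $5,510.00 − $723.04 = $4,786.96

$4,786.96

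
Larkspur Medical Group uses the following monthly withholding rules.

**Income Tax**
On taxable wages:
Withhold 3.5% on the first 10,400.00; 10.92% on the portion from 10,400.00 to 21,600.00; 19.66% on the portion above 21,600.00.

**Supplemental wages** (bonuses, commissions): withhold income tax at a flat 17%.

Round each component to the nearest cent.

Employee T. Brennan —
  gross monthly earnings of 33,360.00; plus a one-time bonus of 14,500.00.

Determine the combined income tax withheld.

6,364.06

Income Tax: taxable = 33,360.00
  1,587.04 + 19.66% × (33,360.00 − 21,600.00) = 1,587.04 + 19.66% × 11,760.00 = 3,899.06
Supplemental (17% flat on bonus): 17% × 14,500.00 = 2,465.00
Total income tax: 3,899.06 + 2,465.00 = 6,364.06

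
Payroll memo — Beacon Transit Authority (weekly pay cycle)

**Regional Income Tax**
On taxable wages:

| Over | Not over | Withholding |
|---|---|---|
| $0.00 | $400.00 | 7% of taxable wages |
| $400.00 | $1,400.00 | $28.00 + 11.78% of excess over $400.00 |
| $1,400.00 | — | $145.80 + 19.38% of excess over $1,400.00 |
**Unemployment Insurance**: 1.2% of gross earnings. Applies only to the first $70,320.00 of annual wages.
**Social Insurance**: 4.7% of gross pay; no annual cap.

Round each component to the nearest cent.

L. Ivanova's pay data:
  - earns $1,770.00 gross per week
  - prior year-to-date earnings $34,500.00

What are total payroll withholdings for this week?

Regional Income Tax: taxable = $1,770.00
  $145.80 + 19.38% × ($1,770.00 − $1,400.00) = $145.80 + 19.38% × $370.00 = $217.51
Unemployment Insurance: 1.2% × $1,770.00 = $21.24
Social Insurance: 4.7% × $1,770.00 = $83.19
Total: $217.51 + $21.24 + $83.19 = $321.94

$321.94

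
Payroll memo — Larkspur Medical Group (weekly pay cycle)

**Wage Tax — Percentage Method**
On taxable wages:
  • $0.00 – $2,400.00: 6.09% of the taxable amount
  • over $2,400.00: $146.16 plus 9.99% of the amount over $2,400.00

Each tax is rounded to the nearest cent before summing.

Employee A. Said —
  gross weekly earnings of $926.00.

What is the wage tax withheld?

Wage Tax: taxable = $926.00
  6.09% × $926.00 = $56.39

$56.39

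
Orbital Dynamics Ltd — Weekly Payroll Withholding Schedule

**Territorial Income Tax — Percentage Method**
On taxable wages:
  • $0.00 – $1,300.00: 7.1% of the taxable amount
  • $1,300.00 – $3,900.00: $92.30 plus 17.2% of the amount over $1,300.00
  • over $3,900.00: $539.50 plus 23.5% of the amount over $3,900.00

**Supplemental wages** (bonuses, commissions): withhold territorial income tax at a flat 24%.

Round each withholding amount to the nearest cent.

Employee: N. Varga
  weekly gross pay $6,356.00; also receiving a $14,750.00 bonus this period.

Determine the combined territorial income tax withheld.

$4,656.66

Territorial Income Tax: taxable = $6,356.00
  $539.50 + 23.5% × ($6,356.00 − $3,900.00) = $539.50 + 23.5% × $2,456.00 = $1,116.66
Supplemental (24% flat on bonus): 24% × $14,750.00 = $3,540.00
Total territorial income tax: $1,116.66 + $3,540.00 = $4,656.66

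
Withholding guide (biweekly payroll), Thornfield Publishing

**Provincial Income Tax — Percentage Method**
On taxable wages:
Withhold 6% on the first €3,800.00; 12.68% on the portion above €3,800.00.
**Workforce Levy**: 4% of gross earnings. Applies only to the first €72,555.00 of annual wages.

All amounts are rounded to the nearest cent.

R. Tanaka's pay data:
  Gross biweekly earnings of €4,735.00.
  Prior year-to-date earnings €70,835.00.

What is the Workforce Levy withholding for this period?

Workforce Levy: cap €72,555.00 − YTD €70,835.00 = €1,720.00 subject; 4% × €1,720.00 = €68.80

€68.80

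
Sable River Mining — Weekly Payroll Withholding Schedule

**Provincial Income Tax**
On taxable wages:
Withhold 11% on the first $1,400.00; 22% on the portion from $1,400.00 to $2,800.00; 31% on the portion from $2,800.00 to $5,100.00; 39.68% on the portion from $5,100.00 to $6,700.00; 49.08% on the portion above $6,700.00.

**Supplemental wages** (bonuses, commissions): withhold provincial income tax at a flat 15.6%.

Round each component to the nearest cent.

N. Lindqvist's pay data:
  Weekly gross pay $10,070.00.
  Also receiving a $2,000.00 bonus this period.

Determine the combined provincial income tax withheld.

$3,775.88

Provincial Income Tax: taxable = $10,070.00
  $1,809.88 + 49.08% × ($10,070.00 − $6,700.00) = $1,809.88 + 49.08% × $3,370.00 = $3,463.88
Supplemental (15.6% flat on bonus): 15.6% × $2,000.00 = $312.00
Total provincial income tax: $3,463.88 + $312.00 = $3,775.88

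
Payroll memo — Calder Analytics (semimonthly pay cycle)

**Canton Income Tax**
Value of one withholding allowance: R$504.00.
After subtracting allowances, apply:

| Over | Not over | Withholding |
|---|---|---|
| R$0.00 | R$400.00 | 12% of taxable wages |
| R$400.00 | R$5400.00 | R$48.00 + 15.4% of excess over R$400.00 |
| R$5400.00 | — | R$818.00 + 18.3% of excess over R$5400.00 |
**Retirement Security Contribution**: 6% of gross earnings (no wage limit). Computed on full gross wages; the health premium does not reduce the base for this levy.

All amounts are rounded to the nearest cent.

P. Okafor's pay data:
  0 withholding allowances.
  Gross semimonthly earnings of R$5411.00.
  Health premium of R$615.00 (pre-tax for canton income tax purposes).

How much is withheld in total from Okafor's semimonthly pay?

Canton Income Tax: taxable = R$5411.00 − R$615.00 = R$4796.00
  R$48.00 + 15.4% × (R$4796.00 − R$400.00) = R$48.00 + 15.4% × R$4396.00 = R$724.98
Retirement Security Contribution: 6% × R$5411.00 = R$324.66
Total: R$724.98 + R$324.66 = R$1049.64

R$1049.64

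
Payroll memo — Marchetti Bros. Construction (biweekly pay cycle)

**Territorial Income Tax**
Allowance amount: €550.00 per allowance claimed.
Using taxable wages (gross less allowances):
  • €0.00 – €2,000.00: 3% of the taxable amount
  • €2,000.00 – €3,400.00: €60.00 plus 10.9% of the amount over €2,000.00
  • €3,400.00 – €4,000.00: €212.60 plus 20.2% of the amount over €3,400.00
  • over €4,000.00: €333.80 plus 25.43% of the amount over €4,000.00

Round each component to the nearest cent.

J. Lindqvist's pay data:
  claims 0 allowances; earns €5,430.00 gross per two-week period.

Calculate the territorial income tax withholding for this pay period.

Territorial Income Tax: taxable = €5,430.00
  €333.80 + 25.43% × (€5,430.00 − €4,000.00) = €333.80 + 25.43% × €1,430.00 = €697.45

€697.45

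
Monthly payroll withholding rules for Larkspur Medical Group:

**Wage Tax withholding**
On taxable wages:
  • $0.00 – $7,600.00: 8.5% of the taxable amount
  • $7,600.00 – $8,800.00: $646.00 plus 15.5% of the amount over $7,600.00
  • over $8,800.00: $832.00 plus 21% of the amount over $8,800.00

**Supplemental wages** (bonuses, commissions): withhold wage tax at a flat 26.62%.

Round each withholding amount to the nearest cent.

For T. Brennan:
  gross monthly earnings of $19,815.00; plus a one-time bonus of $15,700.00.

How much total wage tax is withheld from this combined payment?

Wage Tax: taxable = $19,815.00
  $832.00 + 21% × ($19,815.00 − $8,800.00) = $832.00 + 21% × $11,015.00 = $3,145.15
Supplemental (26.62% flat on bonus): 26.62% × $15,700.00 = $4,179.34
Total wage tax: $3,145.15 + $4,179.34 = $7,324.49

$7,324.49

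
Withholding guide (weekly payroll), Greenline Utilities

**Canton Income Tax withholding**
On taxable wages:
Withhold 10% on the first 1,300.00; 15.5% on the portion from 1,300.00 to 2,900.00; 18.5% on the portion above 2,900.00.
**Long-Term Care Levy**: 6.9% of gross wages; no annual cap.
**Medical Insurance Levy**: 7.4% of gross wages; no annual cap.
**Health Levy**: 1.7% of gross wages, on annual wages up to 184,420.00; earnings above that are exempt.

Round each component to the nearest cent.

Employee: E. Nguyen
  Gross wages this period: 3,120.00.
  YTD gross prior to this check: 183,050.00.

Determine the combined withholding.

888.15

Canton Income Tax: taxable = 3,120.00
  378.00 + 18.5% × (3,120.00 − 2,900.00) = 378.00 + 18.5% × 220.00 = 418.70
Long-Term Care Levy: 6.9% × 3,120.00 = 215.28
Medical Insurance Levy: 7.4% × 3,120.00 = 230.88
Health Levy: cap 184,420.00 − YTD 183,050.00 = 1,370.00 subject; 1.7% × 1,370.00 = 23.29
Total: 418.70 + 215.28 + 230.88 + 23.29 = 888.15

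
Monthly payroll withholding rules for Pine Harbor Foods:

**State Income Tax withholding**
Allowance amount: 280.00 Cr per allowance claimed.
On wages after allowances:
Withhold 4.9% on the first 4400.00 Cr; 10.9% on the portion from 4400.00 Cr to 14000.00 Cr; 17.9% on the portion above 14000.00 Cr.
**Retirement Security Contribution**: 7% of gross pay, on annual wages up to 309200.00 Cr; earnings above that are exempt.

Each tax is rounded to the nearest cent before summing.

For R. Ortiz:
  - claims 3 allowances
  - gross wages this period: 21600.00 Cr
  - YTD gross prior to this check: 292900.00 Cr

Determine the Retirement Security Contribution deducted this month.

1141.00 Cr

Retirement Security Contribution: cap 309200.00 Cr − YTD 292900.00 Cr = 16300.00 Cr subject; 7% × 16300.00 Cr = 1141.00 Cr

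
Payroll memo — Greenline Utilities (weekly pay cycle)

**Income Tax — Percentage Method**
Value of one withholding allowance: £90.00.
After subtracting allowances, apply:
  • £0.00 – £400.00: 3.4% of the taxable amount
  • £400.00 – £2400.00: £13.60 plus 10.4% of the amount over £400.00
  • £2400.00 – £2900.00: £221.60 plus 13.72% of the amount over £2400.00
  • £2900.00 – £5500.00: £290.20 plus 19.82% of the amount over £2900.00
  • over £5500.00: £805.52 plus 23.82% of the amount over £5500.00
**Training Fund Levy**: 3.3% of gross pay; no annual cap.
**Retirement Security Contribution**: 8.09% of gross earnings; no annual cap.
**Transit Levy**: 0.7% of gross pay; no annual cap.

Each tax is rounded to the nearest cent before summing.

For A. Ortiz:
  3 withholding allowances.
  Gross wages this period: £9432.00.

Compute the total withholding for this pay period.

Income Tax: taxable = £9432.00 − 3×£90.00 = £9162.00
  £805.52 + 23.82% × (£9162.00 − £5500.00) = £805.52 + 23.82% × £3662.00 = £1677.81
Training Fund Levy: 3.3% × £9432.00 = £311.26
Retirement Security Contribution: 8.09% × £9432.00 = £763.05
Transit Levy: 0.7% × £9432.00 = £66.02
Total: £1677.81 + £311.26 + £763.05 + £66.02 = £2818.14

£2818.14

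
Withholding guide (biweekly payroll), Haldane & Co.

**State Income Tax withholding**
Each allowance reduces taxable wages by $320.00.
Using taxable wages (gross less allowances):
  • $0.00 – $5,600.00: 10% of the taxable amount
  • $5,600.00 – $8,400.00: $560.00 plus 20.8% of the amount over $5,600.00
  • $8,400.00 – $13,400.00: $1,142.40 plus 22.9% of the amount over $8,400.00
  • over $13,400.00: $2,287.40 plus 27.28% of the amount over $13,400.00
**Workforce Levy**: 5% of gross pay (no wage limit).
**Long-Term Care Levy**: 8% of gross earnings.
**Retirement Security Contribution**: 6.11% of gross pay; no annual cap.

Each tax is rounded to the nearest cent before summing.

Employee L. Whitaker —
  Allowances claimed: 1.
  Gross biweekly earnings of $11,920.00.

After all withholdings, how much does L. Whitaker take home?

State Income Tax: taxable = $11,920.00 − 1×$320.00 = $11,600.00
  $1,142.40 + 22.9% × ($11,600.00 − $8,400.00) = $1,142.40 + 22.9% × $3,200.00 = $1,875.20
Workforce Levy: 5% × $11,920.00 = $596.00
Long-Term Care Levy: 8% × $11,920.00 = $953.60
Retirement Security Contribution: 6.11% × $11,920.00 = $728.31
Total withheld: $1,875.20 + $596.00 + $953.60 + $728.31 = $4,153.11
Net pay: $11,920.00 − $4,153.11 = $7,766.89

$7,766.89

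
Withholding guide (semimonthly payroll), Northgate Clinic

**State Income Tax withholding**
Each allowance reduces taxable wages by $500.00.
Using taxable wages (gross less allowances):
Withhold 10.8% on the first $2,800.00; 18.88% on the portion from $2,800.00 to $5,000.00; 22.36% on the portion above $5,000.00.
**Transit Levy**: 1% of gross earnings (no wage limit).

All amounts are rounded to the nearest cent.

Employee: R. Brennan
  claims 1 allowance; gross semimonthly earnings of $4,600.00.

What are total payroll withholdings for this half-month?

$593.84

State Income Tax: taxable = $4,600.00 − 1×$500.00 = $4,100.00
  $302.40 + 18.88% × ($4,100.00 − $2,800.00) = $302.40 + 18.88% × $1,300.00 = $547.84
Transit Levy: 1% × $4,600.00 = $46.00
Total: $547.84 + $46.00 = $593.84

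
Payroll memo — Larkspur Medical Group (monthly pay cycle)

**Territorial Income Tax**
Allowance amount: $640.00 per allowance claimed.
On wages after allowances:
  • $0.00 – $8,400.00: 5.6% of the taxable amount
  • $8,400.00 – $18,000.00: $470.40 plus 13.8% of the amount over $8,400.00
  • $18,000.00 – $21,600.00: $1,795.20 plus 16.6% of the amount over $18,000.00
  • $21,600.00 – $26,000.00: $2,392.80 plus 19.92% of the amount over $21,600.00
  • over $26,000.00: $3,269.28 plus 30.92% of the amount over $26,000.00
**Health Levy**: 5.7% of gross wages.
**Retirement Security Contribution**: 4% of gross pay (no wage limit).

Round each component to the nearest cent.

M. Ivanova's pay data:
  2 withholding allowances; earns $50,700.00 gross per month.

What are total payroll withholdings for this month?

Territorial Income Tax: taxable = $50,700.00 − 2×$640.00 = $49,420.00
  $3,269.28 + 30.92% × ($49,420.00 − $26,000.00) = $3,269.28 + 30.92% × $23,420.00 = $10,510.74
Health Levy: 5.7% × $50,700.00 = $2,889.90
Retirement Security Contribution: 4% × $50,700.00 = $2,028.00
Total: $10,510.74 + $2,889.90 + $2,028.00 = $15,428.64

$15,428.64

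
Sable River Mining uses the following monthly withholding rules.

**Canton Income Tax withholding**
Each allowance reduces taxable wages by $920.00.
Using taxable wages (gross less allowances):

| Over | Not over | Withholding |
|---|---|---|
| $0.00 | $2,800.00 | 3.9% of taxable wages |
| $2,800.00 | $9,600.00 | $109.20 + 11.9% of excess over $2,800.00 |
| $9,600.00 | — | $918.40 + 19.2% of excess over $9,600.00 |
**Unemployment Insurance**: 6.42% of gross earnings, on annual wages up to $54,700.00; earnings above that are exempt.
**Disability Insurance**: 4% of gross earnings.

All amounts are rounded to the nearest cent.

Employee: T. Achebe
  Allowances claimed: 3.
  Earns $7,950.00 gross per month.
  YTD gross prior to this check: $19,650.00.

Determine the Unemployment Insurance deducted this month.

$510.39

Unemployment Insurance: 6.42% × $7,950.00 = $510.39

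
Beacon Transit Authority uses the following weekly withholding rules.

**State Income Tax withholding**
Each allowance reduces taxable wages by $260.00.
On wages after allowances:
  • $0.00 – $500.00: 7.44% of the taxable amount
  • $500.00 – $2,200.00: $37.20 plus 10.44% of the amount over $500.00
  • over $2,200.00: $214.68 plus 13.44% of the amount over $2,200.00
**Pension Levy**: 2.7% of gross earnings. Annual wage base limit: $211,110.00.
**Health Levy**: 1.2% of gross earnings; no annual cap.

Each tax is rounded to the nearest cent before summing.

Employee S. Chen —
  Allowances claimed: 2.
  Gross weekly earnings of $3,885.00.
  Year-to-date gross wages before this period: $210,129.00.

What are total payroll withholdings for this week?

State Income Tax: taxable = $3,885.00 − 2×$260.00 = $3,365.00
  $214.68 + 13.44% × ($3,365.00 − $2,200.00) = $214.68 + 13.44% × $1,165.00 = $371.26
Pension Levy: cap $211,110.00 − YTD $210,129.00 = $981.00 subject; 2.7% × $981.00 = $26.49
Health Levy: 1.2% × $3,885.00 = $46.62
Total: $371.26 + $26.49 + $46.62 = $444.37

$444.37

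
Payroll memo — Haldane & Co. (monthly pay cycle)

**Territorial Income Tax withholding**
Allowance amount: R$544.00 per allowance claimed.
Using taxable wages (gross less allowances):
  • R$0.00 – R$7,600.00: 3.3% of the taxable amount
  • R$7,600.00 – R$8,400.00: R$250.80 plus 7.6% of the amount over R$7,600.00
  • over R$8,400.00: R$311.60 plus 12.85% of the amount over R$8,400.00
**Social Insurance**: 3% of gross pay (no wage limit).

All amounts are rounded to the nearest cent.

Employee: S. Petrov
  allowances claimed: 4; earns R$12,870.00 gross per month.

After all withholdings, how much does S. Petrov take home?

R$11,877.52

Territorial Income Tax: taxable = R$12,870.00 − 4×R$544.00 = R$10,694.00
  R$311.60 + 12.85% × (R$10,694.00 − R$8,400.00) = R$311.60 + 12.85% × R$2,294.00 = R$606.38
Social Insurance: 3% × R$12,870.00 = R$386.10
Total withheld: R$606.38 + R$386.10 = R$992.48
Net pay: R$12,870.00 − R$992.48 = R$11,877.52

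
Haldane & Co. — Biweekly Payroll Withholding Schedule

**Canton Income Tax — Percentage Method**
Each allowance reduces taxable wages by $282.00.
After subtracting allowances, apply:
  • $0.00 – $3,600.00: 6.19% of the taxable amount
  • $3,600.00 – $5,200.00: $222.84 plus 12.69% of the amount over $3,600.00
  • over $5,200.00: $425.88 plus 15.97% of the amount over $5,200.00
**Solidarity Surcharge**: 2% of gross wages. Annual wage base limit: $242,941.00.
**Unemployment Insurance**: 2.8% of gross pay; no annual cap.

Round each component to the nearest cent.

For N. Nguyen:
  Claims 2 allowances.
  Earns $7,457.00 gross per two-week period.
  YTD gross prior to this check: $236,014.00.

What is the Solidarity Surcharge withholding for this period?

Solidarity Surcharge: cap $242,941.00 − YTD $236,014.00 = $6,927.00 subject; 2% × $6,927.00 = $138.54

$138.54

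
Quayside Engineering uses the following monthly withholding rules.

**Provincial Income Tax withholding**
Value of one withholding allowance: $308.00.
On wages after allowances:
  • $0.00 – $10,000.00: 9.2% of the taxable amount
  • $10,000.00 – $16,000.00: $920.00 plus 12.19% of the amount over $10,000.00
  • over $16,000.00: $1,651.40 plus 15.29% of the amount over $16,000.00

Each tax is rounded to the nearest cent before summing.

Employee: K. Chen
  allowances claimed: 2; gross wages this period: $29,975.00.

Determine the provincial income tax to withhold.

$3,693.99

Provincial Income Tax: taxable = $29,975.00 − 2×$308.00 = $29,359.00
  $1,651.40 + 15.29% × ($29,359.00 − $16,000.00) = $1,651.40 + 15.29% × $13,359.00 = $3,693.99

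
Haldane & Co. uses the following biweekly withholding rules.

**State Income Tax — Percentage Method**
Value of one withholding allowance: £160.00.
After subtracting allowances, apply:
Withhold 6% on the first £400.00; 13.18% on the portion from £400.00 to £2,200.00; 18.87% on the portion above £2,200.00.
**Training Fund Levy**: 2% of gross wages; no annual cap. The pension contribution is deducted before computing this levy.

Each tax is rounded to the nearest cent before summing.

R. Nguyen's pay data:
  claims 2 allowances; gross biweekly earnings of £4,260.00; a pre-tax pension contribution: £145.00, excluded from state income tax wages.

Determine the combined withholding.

£644.52

State Income Tax: taxable = £4,260.00 − £145.00 − 2×£160.00 = £3,795.00
  £261.24 + 18.87% × (£3,795.00 − £2,200.00) = £261.24 + 18.87% × £1,595.00 = £562.22
Training Fund Levy: 2% × £4,115.00 = £82.30
Total: £562.22 + £82.30 = £644.52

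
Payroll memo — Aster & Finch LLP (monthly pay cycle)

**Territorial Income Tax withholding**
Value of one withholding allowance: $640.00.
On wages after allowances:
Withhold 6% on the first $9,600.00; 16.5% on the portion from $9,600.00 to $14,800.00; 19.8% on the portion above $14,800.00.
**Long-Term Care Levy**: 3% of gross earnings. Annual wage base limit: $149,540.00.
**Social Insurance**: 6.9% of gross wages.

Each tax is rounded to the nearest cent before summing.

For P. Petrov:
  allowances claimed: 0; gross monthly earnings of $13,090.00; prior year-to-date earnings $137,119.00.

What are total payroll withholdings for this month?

$2,427.69

Territorial Income Tax: taxable = $13,090.00
  $576.00 + 16.5% × ($13,090.00 − $9,600.00) = $576.00 + 16.5% × $3,490.00 = $1,151.85
Long-Term Care Levy: cap $149,540.00 − YTD $137,119.00 = $12,421.00 subject; 3% × $12,421.00 = $372.63
Social Insurance: 6.9% × $13,090.00 = $903.21
Total: $1,151.85 + $372.63 + $903.21 = $2,427.69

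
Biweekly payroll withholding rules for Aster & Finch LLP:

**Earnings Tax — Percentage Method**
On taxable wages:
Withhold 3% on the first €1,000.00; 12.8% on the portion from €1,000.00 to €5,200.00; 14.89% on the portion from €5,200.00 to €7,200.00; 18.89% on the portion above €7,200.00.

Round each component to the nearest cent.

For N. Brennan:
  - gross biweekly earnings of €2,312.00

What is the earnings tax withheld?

€197.94

Earnings Tax: taxable = €2,312.00
  €30.00 + 12.8% × (€2,312.00 − €1,000.00) = €30.00 + 12.8% × €1,312.00 = €197.94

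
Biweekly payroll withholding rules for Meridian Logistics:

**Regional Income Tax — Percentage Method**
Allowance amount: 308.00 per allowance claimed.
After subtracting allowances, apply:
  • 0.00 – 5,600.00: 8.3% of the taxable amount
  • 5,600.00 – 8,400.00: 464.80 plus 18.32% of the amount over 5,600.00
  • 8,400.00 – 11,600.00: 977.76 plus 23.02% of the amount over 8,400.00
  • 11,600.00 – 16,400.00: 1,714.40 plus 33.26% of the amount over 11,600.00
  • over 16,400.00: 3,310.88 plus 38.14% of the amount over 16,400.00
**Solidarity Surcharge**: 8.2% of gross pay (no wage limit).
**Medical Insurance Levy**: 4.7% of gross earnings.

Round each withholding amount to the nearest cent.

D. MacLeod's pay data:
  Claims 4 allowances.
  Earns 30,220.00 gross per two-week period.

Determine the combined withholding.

12,010.32

Regional Income Tax: taxable = 30,220.00 − 4×308.00 = 28,988.00
  3,310.88 + 38.14% × (28,988.00 − 16,400.00) = 3,310.88 + 38.14% × 12,588.00 = 8,111.94
Solidarity Surcharge: 8.2% × 30,220.00 = 2,478.04
Medical Insurance Levy: 4.7% × 30,220.00 = 1,420.34
Total: 8,111.94 + 2,478.04 + 1,420.34 = 12,010.32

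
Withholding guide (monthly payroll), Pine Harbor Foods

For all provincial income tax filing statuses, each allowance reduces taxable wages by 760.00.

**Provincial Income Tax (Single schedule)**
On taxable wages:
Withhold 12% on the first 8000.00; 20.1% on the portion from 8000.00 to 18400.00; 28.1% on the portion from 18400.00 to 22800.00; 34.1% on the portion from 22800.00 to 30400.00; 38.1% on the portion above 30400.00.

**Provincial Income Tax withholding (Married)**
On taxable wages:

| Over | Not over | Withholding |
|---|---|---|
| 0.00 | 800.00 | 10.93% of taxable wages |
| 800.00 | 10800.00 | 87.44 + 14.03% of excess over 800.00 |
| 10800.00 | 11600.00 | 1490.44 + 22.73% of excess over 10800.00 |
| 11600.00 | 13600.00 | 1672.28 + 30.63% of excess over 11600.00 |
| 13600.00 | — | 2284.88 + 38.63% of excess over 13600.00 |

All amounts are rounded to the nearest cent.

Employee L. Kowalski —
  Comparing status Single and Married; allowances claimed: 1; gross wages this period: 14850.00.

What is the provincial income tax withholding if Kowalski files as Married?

Provincial Income Tax (Married): taxable = 14850.00 − 1×760.00 = 14090.00
  2284.88 + 38.63% × (14090.00 − 13600.00) = 2284.88 + 38.63% × 490.00 = 2474.17

2474.17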